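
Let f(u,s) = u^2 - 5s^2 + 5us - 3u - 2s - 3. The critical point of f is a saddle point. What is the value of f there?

∂f/∂u = 2u + 5s - 3 = 0 and ∂f/∂s = 5u - 10s - 2 = 0, so (u, s) = (8/9, 11/45).
The Hessian has f_{uu} = 2, f_{ss} = -10, f_{us} = 5, giving D = -45 < 0, so the point is a saddle point.
f(8/9, 11/45) = -206/45.

-206/45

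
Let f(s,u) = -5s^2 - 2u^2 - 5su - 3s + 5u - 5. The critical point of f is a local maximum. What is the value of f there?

143/15

∂f/∂s = -10s - 5u - 3 = 0 and ∂f/∂u = -5s - 4u + 5 = 0, so (s, u) = (-37/15, 13/3).
The Hessian has f_{ss} = -10, f_{uu} = -4, f_{su} = -5, giving D = 15 > 0 with f_{ss} < 0, so the point is a local maximum.
f(-37/15, 13/3) = 143/15.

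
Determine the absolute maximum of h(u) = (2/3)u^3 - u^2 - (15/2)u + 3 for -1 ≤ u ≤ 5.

h'(u) = 2u^2 - 2u - 15/2, whose only zero in [-1, 5] is u = 5/2.
Evaluating at the critical points and endpoints: h(-1) = 53/6; h(5/2) = -139/12; h(5) = 143/6.
So the maximum is h(5) = 143/6.

143/6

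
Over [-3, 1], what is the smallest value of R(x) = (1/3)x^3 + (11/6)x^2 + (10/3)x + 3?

R'(x) = x^2 + (11/3)x + 10/3, which vanishes at x = -2 and x = -5/3.
Compare values at every candidate in [-3, 1]: R(-3) = 1/2; R(-2) = 1; R(-5/3) = 161/162; R(1) = 17/2.
So the minimum is R(-3) = 1/2.

1/2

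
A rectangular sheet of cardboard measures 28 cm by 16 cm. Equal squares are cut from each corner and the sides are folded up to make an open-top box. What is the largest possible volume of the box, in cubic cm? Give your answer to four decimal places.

663.8512

With cut size x, the volume is V(x) = x(28 − 2x)(16 − 2x) for 0 < x < 8.
V'(x) = 12x^2 − 176x + 448. Setting V'(x) = 0 gives x ≈ 3.2782 (the root in (0, 8)).
V''(x) = 24x − 176 is negative there, so this is the maximum; V ≈ 663.8512.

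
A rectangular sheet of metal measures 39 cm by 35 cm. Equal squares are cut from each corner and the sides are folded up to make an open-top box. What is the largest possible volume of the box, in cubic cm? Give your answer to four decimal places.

With cut size x, the volume is V(x) = x(39 − 2x)(35 − 2x) for 0 < x < 17.5.
V'(x) = 12x^2 − 296x + 1365. Setting V'(x) = 0 gives x ≈ 6.1397 (the root in (0, 17.5)).
V''(x) = 24x − 296 is negative there, so this is the maximum; V ≈ 3727.4614.

3727.4614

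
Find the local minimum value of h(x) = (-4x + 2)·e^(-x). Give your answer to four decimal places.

-0.8925

By the product rule, h'(x) = (4x - 6)·e^(-x). Since e^(-x) > 0, the only critical point is x = 3/2.
h''(3/2) has the same sign as 4 > 0, so this is a local minimum.
h(3/2) = (-4)·e^(-3/2) ≈ -0.8925.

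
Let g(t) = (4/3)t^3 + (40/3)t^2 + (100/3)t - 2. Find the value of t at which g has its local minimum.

Critical points: g'(t) = 4t^2 + (80/3)t + 100/3 vanishes at t = -5, -5/3.
Second-derivative test with g''(t) = 8t + 80/3: g''(-5) = -40/3 < 0 ⇒ local maximum; g''(-5/3) = 40/3 > 0 ⇒ local minimum.
The local minimum is g(-5/3) = -2162/81.

-5/3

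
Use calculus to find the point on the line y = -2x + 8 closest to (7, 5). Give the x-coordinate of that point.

13/5

Minimize D(x)^2 = (x - 7)^2 + (-2x + 3)^2.
d/dx[D^2] = 2(x - 7) + 2·(-2)·(-2x + 3) = 0 ⇒ x = 13/5.
Then y = 14/5 and the distance is √(121/5) ≈ 4.9193.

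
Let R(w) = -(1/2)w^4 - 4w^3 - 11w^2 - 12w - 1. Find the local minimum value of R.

R'(w) = -2w^3 - 12w^2 - 22w - 12 = 0 at w = -3, -2, -1.
Since R''(w) = -6w^2 - 24w - 22, we get R''(-3) = -4 < 0 ⇒ local maximum; R''(-2) = 2 > 0 ⇒ local minimum; R''(-1) = -4 < 0 ⇒ local maximum.
So the local minimum value is R(-2) = 3.

3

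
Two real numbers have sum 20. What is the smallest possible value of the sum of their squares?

200

With a + b = 20, a^2 + b^2 = a^2 + (20 − a)^2.
The derivative 2a − 2(20 − a) = 4a − 40 vanishes at a = 10; second derivative 4 > 0, a minimum.
The minimum is 2·(10)^2 = 200.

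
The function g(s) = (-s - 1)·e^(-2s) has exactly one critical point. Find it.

Differentiating with the product rule gives g'(s) = (2s + 1)·e^(-2s). Since e^(-2s) > 0, the only critical point is s = -1/2.
g''(-1/2) has the same sign as 2 > 0, so this is a local minimum.
g(-1/2) = (-1/2)·e^(1) ≈ -1.3591.

-1/2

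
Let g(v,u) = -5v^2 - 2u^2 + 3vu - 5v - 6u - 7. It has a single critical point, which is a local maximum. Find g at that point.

103/31

∂g/∂v = -10v + 3u - 5 = 0 and ∂g/∂u = 3v - 4u - 6 = 0, so (v, u) = (-38/31, -75/31).
The Hessian has g_{vv} = -10, g_{uu} = -4, g_{vu} = 3, giving D = 31 > 0 with g_{vv} < 0, so the point is a local maximum.
g(-38/31, -75/31) = 103/31.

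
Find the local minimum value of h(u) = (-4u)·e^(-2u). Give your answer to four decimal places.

-0.7358

Differentiating with the product rule gives h'(u) = (8u - 4)·e^(-2u). Since e^(-2u) > 0, the only critical point is u = 1/2.
h''(1/2) has the same sign as 8 > 0, so this is a local minimum.
h(1/2) = (-2)·e^(-1) ≈ -0.7358.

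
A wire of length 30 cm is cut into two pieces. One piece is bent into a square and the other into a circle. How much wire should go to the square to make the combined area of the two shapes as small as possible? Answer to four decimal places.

Let x be the length used for the square. Square side x/4; circle radius (30−x)/(2π).
A(x) = (x/4)² + π·((30−x)/(2π))² = x²/16 + (30−x)²/(4π) for 0 ≤ x ≤ 30. A'(x) = x/8 − (30−x)/(2π) = 0 gives x = 4·30/(π+4) ≈ 16.8030.
A'' = 1/8 + 1/(2π) > 0, so this gives the minimum combined area; x ≈ 16.8030 cm to the square.

16.8030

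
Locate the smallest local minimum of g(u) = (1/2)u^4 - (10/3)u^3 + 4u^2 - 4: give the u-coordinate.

g'(u) = 2u^3 - 10u^2 + 8u = 0 at u = 0, 1, 4.
g''(u) = 6u^2 - 20u + 8. g''(0) = 8 > 0 ⇒ local minimum; g''(1) = -6 < 0 ⇒ local maximum; g''(4) = 24 > 0 ⇒ local minimum.
So the smallest local minimum value is g(4) = -76/3.

4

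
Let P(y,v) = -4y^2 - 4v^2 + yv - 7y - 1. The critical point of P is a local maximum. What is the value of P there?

∂P/∂y = -8y + v - 7 = 0 and ∂P/∂v = y - 8v = 0, so (y, v) = (-8/9, -1/9).
The Hessian has P_{yy} = -8, P_{vv} = -8, P_{yv} = 1, giving D = 63 > 0 with P_{yy} < 0, so the point is a local maximum.
P(-8/9, -1/9) = 19/9.

19/9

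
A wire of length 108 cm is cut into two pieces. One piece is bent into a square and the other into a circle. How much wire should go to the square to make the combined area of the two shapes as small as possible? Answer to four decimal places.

60.4907

Let x be the length used for the square. Square side x/4; circle radius (108−x)/(2π).
A(x) = (x/4)² + π·((108−x)/(2π))² = x²/16 + (108−x)²/(4π) for 0 ≤ x ≤ 108. A'(x) = x/8 − (108−x)/(2π) = 0 gives x = 4·108/(π+4) ≈ 60.4907.
A'' = 1/8 + 1/(2π) > 0, so this gives the minimum combined area; x ≈ 60.4907 cm to the square.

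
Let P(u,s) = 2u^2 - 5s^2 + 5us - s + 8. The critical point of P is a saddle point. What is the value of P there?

522/65

∂P/∂u = 4u + 5s = 0 and ∂P/∂s = 5u - 10s - 1 = 0, so (u, s) = (1/13, -4/65).
The Hessian has P_{uu} = 4, P_{ss} = -10, P_{us} = 5, giving D = -65 < 0, so the point is a saddle point.
P(1/13, -4/65) = 522/65.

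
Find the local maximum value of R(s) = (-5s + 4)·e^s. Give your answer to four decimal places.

4.0937

By the product rule, R'(s) = (-5s - 1)·e^s. Since e^s > 0, the only critical point is s = -1/5.
R''(-1/5) has the same sign as -5 < 0, so this is a local maximum.
R(-1/5) = (5)·e^(-1/5) ≈ 4.0937.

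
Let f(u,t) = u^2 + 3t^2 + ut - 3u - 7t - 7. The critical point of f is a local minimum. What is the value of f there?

-12

∂f/∂u = 2u + t - 3 = 0 and ∂f/∂t = u + 6t - 7 = 0, so (u, t) = (1, 1).
The Hessian has f_{uu} = 2, f_{tt} = 6, f_{ut} = 1, giving D = 11 > 0 with f_{uu} > 0, so the point is a local minimum.
f(1, 1) = -12.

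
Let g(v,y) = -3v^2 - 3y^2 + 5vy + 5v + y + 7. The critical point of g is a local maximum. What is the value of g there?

∂g/∂v = -6v + 5y + 5 = 0 and ∂g/∂y = 5v - 6y + 1 = 0, so (v, y) = (35/11, 31/11).
The Hessian has g_{vv} = -6, g_{yy} = -6, g_{vy} = 5, giving D = 11 > 0 with g_{vv} < 0, so the point is a local maximum.
g(35/11, 31/11) = 180/11.

180/11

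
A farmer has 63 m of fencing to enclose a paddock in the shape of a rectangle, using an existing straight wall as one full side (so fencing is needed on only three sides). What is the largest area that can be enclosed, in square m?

Let the sides perpendicular to the wall have length x and the parallel side y, so 2x + y = 63 and the area is A = xy = x(63 − 2x).
A'(x) = 63 − 4x = 0 gives x = 63/4, and A''(x) = −4 < 0 confirms a maximum.
Then y = 63 − 2·63/4 = 63/2 and A = 3969/8.

3969/8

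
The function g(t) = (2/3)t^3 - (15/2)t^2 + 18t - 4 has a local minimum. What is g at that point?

g'(t) = 2t^2 - 15t + 18 = 0 at t = 3/2, 6.
Since g''(t) = 4t - 15, we get g''(3/2) = -9 < 0 ⇒ local maximum; g''(6) = 9 > 0 ⇒ local minimum.
So the local minimum value is g(6) = -22.

-22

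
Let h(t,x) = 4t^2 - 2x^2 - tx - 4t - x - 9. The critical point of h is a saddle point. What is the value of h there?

∂h/∂t = 8t - x - 4 = 0 and ∂h/∂x = -t - 4x - 1 = 0, so (t, x) = (5/11, -4/11).
The Hessian has h_{tt} = 8, h_{xx} = -4, h_{tx} = -1, giving D = -33 < 0, so the point is a saddle point.
h(5/11, -4/11) = -107/11.

-107/11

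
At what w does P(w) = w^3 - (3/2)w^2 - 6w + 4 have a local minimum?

P'(w) = 3w^2 - 3w - 6. Setting P'(w) = 0 gives w ∈ {-1, 2}.
P''(w) = 6w - 3. P''(-1) = -9 < 0 ⇒ local maximum; P''(2) = 9 > 0 ⇒ local minimum.
The local minimum is P(2) = -6.

2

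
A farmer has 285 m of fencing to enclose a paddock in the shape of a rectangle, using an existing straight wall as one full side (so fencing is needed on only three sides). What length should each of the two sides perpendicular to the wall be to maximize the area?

285/4

Let the sides perpendicular to the wall have length x and the parallel side y, so 2x + y = 285 and the area is A = xy = x(285 − 2x).
A'(x) = 285 − 4x = 0 gives x = 285/4, and A''(x) = −4 < 0 confirms a maximum.
Then y = 285 − 2·285/4 = 285/2 and A = 81225/8.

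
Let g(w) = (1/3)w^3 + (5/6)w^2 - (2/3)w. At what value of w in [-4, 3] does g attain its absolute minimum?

-4

Differentiating, g'(w) = w^2 + (5/3)w - 2/3; which vanishes at w = -2 and w = 1/3.
Candidates: g(-4) = -16/3, g(-2) = 2, g(1/3) = -19/162, g(3) = 29/2.
The minimum over the interval is -16/3, attained at w = -4.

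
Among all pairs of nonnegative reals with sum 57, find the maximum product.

With x + y = 57, the product is P(x) = x(57 − x).
P'(x) = 57 − 2x = 0 gives x = 57/2; P'' = −2 < 0, so this is the maximum.
P = 57/2·57/2 = 3249/4.

3249/4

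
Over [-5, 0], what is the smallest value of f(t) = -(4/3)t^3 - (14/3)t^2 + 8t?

-30

Differentiating, f'(t) = -4t^2 - (28/3)t + 8; whose only zero in [-5, 0] is t = -3.
Candidates: f(-5) = 10; f(-3) = -30; f(0) = 0.
So the minimum is f(-3) = -30.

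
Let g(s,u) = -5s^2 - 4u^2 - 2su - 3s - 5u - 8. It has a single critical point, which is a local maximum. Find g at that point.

∂g/∂s = -10s - 2u - 3 = 0 and ∂g/∂u = -2s - 8u - 5 = 0, so (s, u) = (-7/38, -11/19).
The Hessian has g_{ss} = -10, g_{uu} = -8, g_{su} = -2, giving D = 76 > 0 with g_{ss} < 0, so the point is a local maximum.
g(-7/38, -11/19) = -477/76.

-477/76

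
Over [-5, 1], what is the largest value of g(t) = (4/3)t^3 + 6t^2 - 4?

14

Differentiating, g'(t) = 4t^2 + 12t; which vanishes at t = -3 and t = 0.
Candidates: g(-5) = -62/3,  g(-3) = 14,  g(0) = -4,  g(1) = 10/3.
The maximum over the interval is 14, attained at t = -3.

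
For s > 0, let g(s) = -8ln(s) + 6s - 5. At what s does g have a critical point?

4/3

g'(s) = -8/s + 6 = 0 gives s = 4/3.
g''(s) = 8/s², which is positive for s > 0, so this is a local minimum.
g(4/3) = -8·ln(4/3) + 8 - 5 ≈ 0.6985.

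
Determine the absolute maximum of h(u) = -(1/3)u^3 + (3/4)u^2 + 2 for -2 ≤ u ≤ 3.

Differentiating, h'(u) = -u^2 + (3/2)u; which vanishes at u = 0 and u = 3/2.
Compare values at every candidate in [-2, 3]: h(-2) = 23/3; h(0) = 2; h(3/2) = 41/16; h(3) = -1/4.
The maximum over the interval is 23/3, attained at u = -2.

23/3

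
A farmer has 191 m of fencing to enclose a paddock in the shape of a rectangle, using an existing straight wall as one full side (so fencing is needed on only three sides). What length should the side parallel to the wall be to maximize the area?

Let the sides perpendicular to the wall have length x and the parallel side y, so 2x + y = 191 and the area is A = xy = x(191 − 2x).
A'(x) = 191 − 4x = 0 gives x = 191/4, and A''(x) = −4 < 0 confirms a maximum.
Then y = 191 − 2·191/4 = 191/2 and A = 36481/8.

191/2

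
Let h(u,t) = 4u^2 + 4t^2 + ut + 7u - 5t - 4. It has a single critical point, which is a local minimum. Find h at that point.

∂h/∂u = 8u + t + 7 = 0 and ∂h/∂t = u + 8t - 5 = 0, so (u, t) = (-61/63, 47/63).
The Hessian has h_{uu} = 8, h_{tt} = 8, h_{ut} = 1, giving D = 63 > 0 with h_{uu} > 0, so the point is a local minimum.
h(-61/63, 47/63) = -583/63.

-583/63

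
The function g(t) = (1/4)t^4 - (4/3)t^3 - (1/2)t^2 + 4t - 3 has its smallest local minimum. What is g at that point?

-49/3

Critical points: g'(t) = t^3 - 4t^2 - t + 4 vanishes at t = -1, 1, 4.
g''(t) = 3t^2 - 8t - 1. g''(-1) = 10 > 0 ⇒ local minimum; g''(1) = -6 < 0 ⇒ local maximum; g''(4) = 15 > 0 ⇒ local minimum.
The smallest local minimum is g(4) = -49/3.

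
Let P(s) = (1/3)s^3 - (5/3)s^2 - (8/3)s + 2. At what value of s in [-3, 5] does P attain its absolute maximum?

-2/3

Differentiating, P'(s) = s^2 - (10/3)s - 8/3; which vanishes at s = -2/3 and s = 4.
Candidates: P(-3) = -14, P(-2/3) = 238/81, P(4) = -14, P(5) = -34/3.
So the maximum is P(-2/3) = 238/81.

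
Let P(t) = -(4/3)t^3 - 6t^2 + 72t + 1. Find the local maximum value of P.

Critical points: P'(t) = -4t^2 - 12t + 72 vanishes at t = -6, 3.
Since P''(t) = -8t - 12, we get P''(-6) = 36 > 0 ⇒ local minimum; P''(3) = -36 < 0 ⇒ local maximum.
The local maximum is P(3) = 127.

127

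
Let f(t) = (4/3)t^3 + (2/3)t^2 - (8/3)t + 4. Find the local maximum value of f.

f'(t) = 4t^2 + (4/3)t - 8/3. Setting f'(t) = 0 gives t ∈ {-1, 2/3}.
f''(t) = 8t + 4/3. f''(-1) = -20/3 < 0 ⇒ local maximum; f''(2/3) = 20/3 > 0 ⇒ local minimum.
So the local maximum value is f(-1) = 6.

6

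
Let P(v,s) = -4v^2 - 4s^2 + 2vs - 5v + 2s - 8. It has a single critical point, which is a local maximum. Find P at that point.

-32/5

∂P/∂v = -8v + 2s - 5 = 0 and ∂P/∂s = 2v - 8s + 2 = 0, so (v, s) = (-3/5, 1/10).
The Hessian has P_{vv} = -8, P_{ss} = -8, P_{vs} = 2, giving D = 60 > 0 with P_{vv} < 0, so the point is a local maximum.
P(-3/5, 1/10) = -32/5.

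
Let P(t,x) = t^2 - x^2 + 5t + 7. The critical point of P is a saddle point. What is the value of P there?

∂P/∂t = 2t + 5 = 0 and ∂P/∂x = -2x = 0, so (t, x) = (-5/2, 0).
The Hessian has P_{tt} = 2, P_{xx} = -2, P_{tx} = 0, giving D = -4 < 0, so the point is a saddle point.
P(-5/2, 0) = 3/4.

3/4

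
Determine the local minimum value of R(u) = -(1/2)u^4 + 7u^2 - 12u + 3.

R'(u) = -2u^3 + 14u - 12 = 0 at u = -3, 1, 2.
R''(u) = -6u^2 + 14. R''(-3) = -40 < 0 ⇒ local maximum; R''(1) = 8 > 0 ⇒ local minimum; R''(2) = -10 < 0 ⇒ local maximum.
The local minimum is R(1) = -5/2.

-5/2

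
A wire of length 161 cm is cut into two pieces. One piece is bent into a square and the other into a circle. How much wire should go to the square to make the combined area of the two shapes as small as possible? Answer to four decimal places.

90.1760

Let x be the length used for the square. Square side x/4; circle radius (161−x)/(2π).
A(x) = (x/4)² + π·((161−x)/(2π))² = x²/16 + (161−x)²/(4π) for 0 ≤ x ≤ 161. A'(x) = x/8 − (161−x)/(2π) = 0 gives x = 4·161/(π+4) ≈ 90.1760.
A'' = 1/8 + 1/(2π) > 0, so this gives the minimum combined area; x ≈ 90.1760 cm to the square.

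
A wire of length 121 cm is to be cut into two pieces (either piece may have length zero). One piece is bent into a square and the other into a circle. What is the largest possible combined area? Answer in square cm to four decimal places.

Let x be the length used for the square. Square side x/4; circle radius (121−x)/(2π).
A(x) = (x/4)² + π·((121−x)/(2π))² = x²/16 + (121−x)²/(4π) for 0 ≤ x ≤ 121. A'(x) = x/8 − (121−x)/(2π) = 0 gives x = 4·121/(π+4) ≈ 67.7720.
A'' > 0, so the interior critical point is a minimum; the maximum is at an endpoint. A(0) = 1165.0938 and A(121) = 915.0625, so the largest area is 1165.0938.

1165.0938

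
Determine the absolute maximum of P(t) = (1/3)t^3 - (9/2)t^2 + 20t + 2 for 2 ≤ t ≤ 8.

134/3

P'(t) = t^2 - 9t + 20, which vanishes at t = 4 and t = 5.
Candidates: P(2) = 80/3,  P(4) = 94/3,  P(5) = 187/6,  P(8) = 134/3.
The maximum over the interval is 134/3, attained at t = 8.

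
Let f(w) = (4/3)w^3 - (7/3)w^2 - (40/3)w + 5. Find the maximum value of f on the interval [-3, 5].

140/3

The derivative is 4w^2 - (14/3)w - 40/3, which vanishes at w = -4/3 and w = 5/2.
Candidates: f(-3) = -12; f(-4/3) = 1253/81; f(5/2) = -265/12; f(5) = 140/3.
The maximum over the interval is 140/3, attained at w = 5.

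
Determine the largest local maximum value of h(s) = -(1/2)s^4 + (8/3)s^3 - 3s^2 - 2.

h'(s) = -2s^3 + 8s^2 - 6s. Setting h'(s) = 0 gives s ∈ {0, 1, 3}.
Since h''(s) = -6s^2 + 16s - 6, we get h''(0) = -6 < 0 ⇒ local maximum; h''(1) = 4 > 0 ⇒ local minimum; h''(3) = -12 < 0 ⇒ local maximum.
The largest local maximum is h(3) = 5/2.

5/2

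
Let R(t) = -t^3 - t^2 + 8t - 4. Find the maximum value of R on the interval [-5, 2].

Differentiating, R'(t) = -3t^2 - 2t + 8; which vanishes at t = -2 and t = 4/3.
Candidates: R(-5) = 56; R(-2) = -16; R(4/3) = 68/27; R(2) = 0.
Hence the absolute maximum is 56 at t = -5.

56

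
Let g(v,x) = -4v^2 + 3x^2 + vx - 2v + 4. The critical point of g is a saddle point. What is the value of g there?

∂g/∂v = -8v + x - 2 = 0 and ∂g/∂x = v + 6x = 0, so (v, x) = (-12/49, 2/49).
The Hessian has g_{vv} = -8, g_{xx} = 6, g_{vx} = 1, giving D = -49 < 0, so the point is a saddle point.
g(-12/49, 2/49) = 208/49.

208/49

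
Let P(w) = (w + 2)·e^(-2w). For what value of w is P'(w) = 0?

-3/2

Differentiating with the product rule gives P'(w) = (-2w - 3)·e^(-2w). Since e^(-2w) > 0, the only critical point is w = -3/2.
P''(-3/2) has the same sign as -2 < 0, so this is a local maximum.
P(-3/2) = (1/2)·e^(3) ≈ 10.0428.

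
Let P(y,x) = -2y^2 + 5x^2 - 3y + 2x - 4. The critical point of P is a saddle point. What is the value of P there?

-123/40

∂P/∂y = -4y - 3 = 0 and ∂P/∂x = 10x + 2 = 0, so (y, x) = (-3/4, -1/5).
The Hessian has P_{yy} = -4, P_{xx} = 10, P_{yx} = 0, giving D = -40 < 0, so the point is a saddle point.
P(-3/4, -1/5) = -123/40.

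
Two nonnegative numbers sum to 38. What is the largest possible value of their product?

With x + y = 38, the product is P(x) = x(38 − x).
P'(x) = 38 − 2x = 0 gives x = 19; P'' = −2 < 0, so this is the maximum.
P = 19·19 = 361.

361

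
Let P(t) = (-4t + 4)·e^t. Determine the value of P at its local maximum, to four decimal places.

4.0000

Differentiating with the product rule gives P'(t) = (-4t)·e^t. Since e^t > 0, the only critical point is t = 0.
P''(0) has the same sign as -4 < 0, so this is a local maximum.
P(0) = (4)·e^(0) ≈ 4.0000.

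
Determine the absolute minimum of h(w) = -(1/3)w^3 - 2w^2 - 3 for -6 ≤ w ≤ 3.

-30

The derivative is -w^2 - 4w, which vanishes at w = -4 and w = 0.
Candidates: h(-6) = -3, h(-4) = -41/3, h(0) = -3, h(3) = -30.
So the minimum is h(3) = -30.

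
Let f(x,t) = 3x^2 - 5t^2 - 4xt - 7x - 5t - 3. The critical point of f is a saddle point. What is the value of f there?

∂f/∂x = 6x - 4t - 7 = 0 and ∂f/∂t = -4x - 10t - 5 = 0, so (x, t) = (25/38, -29/38).
The Hessian has f_{xx} = 6, f_{tt} = -10, f_{xt} = -4, giving D = -76 < 0, so the point is a saddle point.
f(25/38, -29/38) = -129/38.

-129/38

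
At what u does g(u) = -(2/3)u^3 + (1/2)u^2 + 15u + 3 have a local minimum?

g'(u) = -2u^2 + u + 15. Setting g'(u) = 0 gives u ∈ {-5/2, 3}.
Second-derivative test with g''(u) = -4u + 1: g''(-5/2) = 11 > 0 ⇒ local minimum; g''(3) = -11 < 0 ⇒ local maximum.
Thus g has its local minimum at u = -5/2, with value -503/24.

-5/2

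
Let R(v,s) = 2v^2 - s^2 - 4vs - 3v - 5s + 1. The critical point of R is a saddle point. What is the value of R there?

∂R/∂v = 4v - 4s - 3 = 0 and ∂R/∂s = -4v - 2s - 5 = 0, so (v, s) = (-7/12, -4/3).
The Hessian has R_{vv} = 4, R_{ss} = -2, R_{vs} = -4, giving D = -24 < 0, so the point is a saddle point.
R(-7/12, -4/3) = 125/24.

125/24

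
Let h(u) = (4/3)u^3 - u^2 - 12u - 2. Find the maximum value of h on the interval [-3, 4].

Differentiating, h'(u) = 4u^2 - 2u - 12; which vanishes at u = -3/2 and u = 2.
Candidates: h(-3) = -11, h(-3/2) = 37/4, h(2) = -58/3, h(4) = 58/3.
So the maximum is h(4) = 58/3.

58/3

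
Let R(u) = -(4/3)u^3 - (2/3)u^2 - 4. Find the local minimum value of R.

-326/81

R'(u) = -4u^2 - (4/3)u = 0 at u = -1/3, 0.
R''(u) = -8u - 4/3. R''(-1/3) = 4/3 > 0 ⇒ local minimum; R''(0) = -4/3 < 0 ⇒ local maximum.
So the local minimum value is R(-1/3) = -326/81.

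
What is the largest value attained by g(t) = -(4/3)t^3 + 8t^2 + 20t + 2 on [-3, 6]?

Differentiating, g'(t) = -4t^2 + 16t + 20; which vanishes at t = -1 and t = 5.
Evaluating at the critical points and endpoints: g(-3) = 50; g(-1) = -26/3; g(5) = 406/3; g(6) = 122.
Hence the absolute maximum is 406/3 at t = 5.

406/3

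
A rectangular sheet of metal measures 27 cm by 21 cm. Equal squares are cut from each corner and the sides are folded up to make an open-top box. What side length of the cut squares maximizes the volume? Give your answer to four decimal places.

With cut size x, the volume is V(x) = x(27 − 2x)(21 − 2x) for 0 < x < 10.5.
V'(x) = 12x^2 − 192x + 567. Setting V'(x) = 0 gives x ≈ 3.9073 (the root in (0, 10.5)).
V''(x) = 24x − 192 is negative there, so this is the maximum; V ≈ 988.4186.

3.9073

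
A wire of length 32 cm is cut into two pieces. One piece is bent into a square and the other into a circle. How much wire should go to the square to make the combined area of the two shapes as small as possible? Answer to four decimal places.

Let x be the length used for the square. Square side x/4; circle radius (32−x)/(2π).
A(x) = (x/4)² + π·((32−x)/(2π))² = x²/16 + (32−x)²/(4π) for 0 ≤ x ≤ 32. A'(x) = x/8 − (32−x)/(2π) = 0 gives x = 4·32/(π+4) ≈ 17.9232.
A'' = 1/8 + 1/(2π) > 0, so this gives the minimum combined area; x ≈ 17.9232 cm to the square.

17.9232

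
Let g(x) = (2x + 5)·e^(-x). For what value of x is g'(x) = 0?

-3/2

By the product rule, g'(x) = (-2x - 3)·e^(-x). Since e^(-x) > 0, the only critical point is x = -3/2.
g''(-3/2) has the same sign as -2 < 0, so this is a local maximum.
g(-3/2) = (2)·e^(3/2) ≈ 8.9634.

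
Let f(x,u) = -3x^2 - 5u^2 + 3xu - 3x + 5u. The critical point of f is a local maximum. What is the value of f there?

∂f/∂x = -6x + 3u - 3 = 0 and ∂f/∂u = 3x - 10u + 5 = 0, so (x, u) = (-5/17, 7/17).
The Hessian has f_{xx} = -6, f_{uu} = -10, f_{xu} = 3, giving D = 51 > 0 with f_{xx} < 0, so the point is a local maximum.
f(-5/17, 7/17) = 25/17.

25/17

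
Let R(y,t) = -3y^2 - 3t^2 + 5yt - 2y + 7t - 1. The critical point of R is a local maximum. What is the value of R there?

∂R/∂y = -6y + 5t - 2 = 0 and ∂R/∂t = 5y - 6t + 7 = 0, so (y, t) = (23/11, 32/11).
The Hessian has R_{yy} = -6, R_{tt} = -6, R_{yt} = 5, giving D = 11 > 0 with R_{yy} < 0, so the point is a local maximum.
R(23/11, 32/11) = 78/11.

78/11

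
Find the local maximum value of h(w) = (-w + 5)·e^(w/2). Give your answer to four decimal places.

8.9634

h'(w) = (-1)·e^(w/2) + (-w + 5)·(1/2)·e^(w/2) = (-(1/2)w + 3/2)·e^(w/2). Since e^(w/2) > 0, the only critical point is w = 3.
h''(3) has the same sign as -1/2 < 0, so this is a local maximum.
h(3) = (2)·e^(3/2) ≈ 8.9634.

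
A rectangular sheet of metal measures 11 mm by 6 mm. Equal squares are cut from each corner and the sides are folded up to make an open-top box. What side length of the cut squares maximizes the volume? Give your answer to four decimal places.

1.2434

With cut size x, the volume is V(x) = x(11 − 2x)(6 − 2x) for 0 < x < 3.
V'(x) = 12x^2 − 68x + 66. Setting V'(x) = 0 gives x ≈ 1.2434 (the root in (0, 3)).
V''(x) = 24x − 68 is negative there, so this is the maximum; V ≈ 37.1883.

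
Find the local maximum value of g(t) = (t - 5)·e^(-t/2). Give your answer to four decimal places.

g'(t) = 1·e^(-t/2) + (t - 5)·(-1/2)·e^(-t/2) = (-(1/2)t + 7/2)·e^(-t/2). Since e^(-t/2) > 0, the only critical point is t = 7.
g''(7) has the same sign as -1/2 < 0, so this is a local maximum.
g(7) = (2)·e^(-7/2) ≈ 0.0604.

0.0604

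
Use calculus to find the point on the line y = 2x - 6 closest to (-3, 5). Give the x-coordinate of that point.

19/5

Minimize D(x)^2 = (x + 3)^2 + (2x - 11)^2.
d/dx[D^2] = 2(x + 3) + 2·2·(2x - 11) = 0 ⇒ x = 19/5.
Then y = 8/5 and the distance is √(289/5) ≈ 7.6026.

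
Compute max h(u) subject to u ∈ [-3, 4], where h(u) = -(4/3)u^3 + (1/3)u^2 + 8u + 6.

h'(u) = -4u^2 + (2/3)u + 8, which vanishes at u = -4/3 and u = 3/2.
Evaluating at the critical points and endpoints: h(-3) = 21; h(-4/3) = -74/81; h(3/2) = 57/4; h(4) = -42.
So the maximum is h(-3) = 21.

21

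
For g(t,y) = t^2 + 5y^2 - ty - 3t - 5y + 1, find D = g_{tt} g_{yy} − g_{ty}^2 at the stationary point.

∂g/∂t = 2t - y - 3 = 0 and ∂g/∂y = -t + 10y - 5 = 0, so (t, y) = (35/19, 13/19).
The Hessian has g_{tt} = 2, g_{yy} = 10, g_{ty} = -1, giving D = 19 > 0 with g_{tt} > 0, so the point is a local minimum.
D = (2)·(10) − (-1)^2 = 19.

19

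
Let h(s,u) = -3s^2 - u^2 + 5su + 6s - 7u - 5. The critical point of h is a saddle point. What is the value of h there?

-38/13

∂h/∂s = -6s + 5u + 6 = 0 and ∂h/∂u = 5s - 2u - 7 = 0, so (s, u) = (23/13, 12/13).
The Hessian has h_{ss} = -6, h_{uu} = -2, h_{su} = 5, giving D = -13 < 0, so the point is a saddle point.
h(23/13, 12/13) = -38/13.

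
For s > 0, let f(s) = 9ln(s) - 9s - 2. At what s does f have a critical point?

f'(s) = 9/s − 9 = 0 gives s = 1.
f''(s) = -9/s², which is negative for s > 0, so this is a local maximum.
f(1) = 9·ln(1) - 9 - 2 ≈ -11.0000.

1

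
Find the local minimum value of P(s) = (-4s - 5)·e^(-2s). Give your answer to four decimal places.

-8.9634

By the product rule, P'(s) = (8s + 6)·e^(-2s). Since e^(-2s) > 0, the only critical point is s = -3/4.
P''(-3/4) has the same sign as 8 > 0, so this is a local minimum.
P(-3/4) = (-2)·e^(3/2) ≈ -8.9634.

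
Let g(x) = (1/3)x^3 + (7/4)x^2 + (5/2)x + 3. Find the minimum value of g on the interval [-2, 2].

Differentiating, g'(x) = x^2 + (7/2)x + 5/2; whose only zero in [-2, 2] is x = -1.
Compare values at every candidate in [-2, 2]: g(-2) = 7/3,  g(-1) = 23/12,  g(2) = 53/3.
The minimum over the interval is 23/12, attained at x = -1.

23/12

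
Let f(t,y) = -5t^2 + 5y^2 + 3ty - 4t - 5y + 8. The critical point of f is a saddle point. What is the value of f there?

767/109

∂f/∂t = -10t + 3y - 4 = 0 and ∂f/∂y = 3t + 10y - 5 = 0, so (t, y) = (-25/109, 62/109).
The Hessian has f_{tt} = -10, f_{yy} = 10, f_{ty} = 3, giving D = -109 < 0, so the point is a saddle point.
f(-25/109, 62/109) = 767/109.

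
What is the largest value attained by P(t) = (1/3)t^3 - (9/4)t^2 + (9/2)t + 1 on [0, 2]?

61/16

Differentiating, P'(t) = t^2 - (9/2)t + 9/2; whose only zero in [0, 2] is t = 3/2.
Candidates: P(0) = 1,  P(3/2) = 61/16,  P(2) = 11/3.
The maximum over the interval is 61/16, attained at t = 3/2.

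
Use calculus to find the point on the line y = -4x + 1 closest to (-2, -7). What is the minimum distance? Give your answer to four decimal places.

Minimize D(x)^2 = (x + 2)^2 + (-4x + 8)^2.
d/dx[D^2] = 2(x + 2) + 2·(-4)·(-4x + 8) = 0 ⇒ x = 30/17.
Then y = -103/17 and the distance is √(256/17) ≈ 3.8806.

3.8806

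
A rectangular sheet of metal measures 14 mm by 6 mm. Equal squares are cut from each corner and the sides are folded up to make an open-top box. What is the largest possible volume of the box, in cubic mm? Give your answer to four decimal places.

With cut size x, the volume is V(x) = x(14 − 2x)(6 − 2x) for 0 < x < 3.
V'(x) = 12x^2 − 80x + 84. Setting V'(x) = 0 gives x ≈ 1.3057 (the root in (0, 3)).
V''(x) = 24x − 80 is negative there, so this is the maximum; V ≈ 50.3888.

50.3888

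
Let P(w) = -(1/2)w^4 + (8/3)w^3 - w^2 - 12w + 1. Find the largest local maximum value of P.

53/6

Critical points: P'(w) = -2w^3 + 8w^2 - 2w - 12 vanishes at w = -1, 2, 3.
Since P''(w) = -6w^2 + 16w - 2, we get P''(-1) = -24 < 0 ⇒ local maximum; P''(2) = 6 > 0 ⇒ local minimum; P''(3) = -8 < 0 ⇒ local maximum.
The largest local maximum is P(-1) = 53/6.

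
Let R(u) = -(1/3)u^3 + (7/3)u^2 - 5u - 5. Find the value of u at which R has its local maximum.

R'(u) = -u^2 + (14/3)u - 5 = 0 at u = 5/3, 3.
Since R''(u) = -2u + 14/3, we get R''(5/3) = 4/3 > 0 ⇒ local minimum; R''(3) = -4/3 < 0 ⇒ local maximum.
The local maximum is R(3) = -8.

3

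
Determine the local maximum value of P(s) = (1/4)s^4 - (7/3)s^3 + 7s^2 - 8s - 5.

-23/3

P'(s) = s^3 - 7s^2 + 14s - 8 = 0 at s = 1, 2, 4.
Since P''(s) = 3s^2 - 14s + 14, we get P''(1) = 3 > 0 ⇒ local minimum; P''(2) = -2 < 0 ⇒ local maximum; P''(4) = 6 > 0 ⇒ local minimum.
The local maximum is P(2) = -23/3.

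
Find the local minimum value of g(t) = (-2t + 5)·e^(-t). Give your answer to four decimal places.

-0.0604

Differentiating with the product rule gives g'(t) = (2t - 7)·e^(-t). Since e^(-t) > 0, the only critical point is t = 7/2.
g''(7/2) has the same sign as 2 > 0, so this is a local minimum.
g(7/2) = (-2)·e^(-7/2) ≈ -0.0604.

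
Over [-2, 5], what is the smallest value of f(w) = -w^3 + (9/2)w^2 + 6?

The derivative is -3w^2 + 9w, which vanishes at w = 0 and w = 3.
Evaluating at the critical points and endpoints: f(-2) = 32; f(0) = 6; f(3) = 39/2; f(5) = -13/2.
The minimum over the interval is -13/2, attained at w = 5.

-13/2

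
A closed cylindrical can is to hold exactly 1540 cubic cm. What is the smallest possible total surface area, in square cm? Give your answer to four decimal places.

738.2357

With radius r and height h, πr²h = 1540 so h = 1540/(πr²), and S(r) = 2πr² + 2πrh = 2πr² + 2·1540/r.
S'(r) = 4πr − 2·1540/r² = 0 ⇒ r³ = 1540/(2π), so r ≈ 6.2582 and h = 2r ≈ 12.5163.
S''(r) = 4π + 4·1540/r³ > 0, so this is the minimum; S ≈ 738.2357.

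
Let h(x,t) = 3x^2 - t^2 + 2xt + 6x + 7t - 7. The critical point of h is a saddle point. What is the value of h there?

-85/16

∂h/∂x = 6x + 2t + 6 = 0 and ∂h/∂t = 2x - 2t + 7 = 0, so (x, t) = (-13/8, 15/8).
The Hessian has h_{xx} = 6, h_{tt} = -2, h_{xt} = 2, giving D = -16 < 0, so the point is a saddle point.
h(-13/8, 15/8) = -85/16.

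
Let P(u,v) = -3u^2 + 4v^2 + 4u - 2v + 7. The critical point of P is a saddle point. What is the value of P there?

97/12

∂P/∂u = -6u + 4 = 0 and ∂P/∂v = 8v - 2 = 0, so (u, v) = (2/3, 1/4).
The Hessian has P_{uu} = -6, P_{vv} = 8, P_{uv} = 0, giving D = -48 < 0, so the point is a saddle point.
P(2/3, 1/4) = 97/12.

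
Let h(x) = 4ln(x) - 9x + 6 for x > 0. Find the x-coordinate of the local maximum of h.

4/9

h'(x) = 4/x − 9 = 0 gives x = 4/9.
h''(x) = -4/x², which is negative for x > 0, so this is a local maximum.
h(4/9) = 4·ln(4/9) - 4 + 6 ≈ -1.2437.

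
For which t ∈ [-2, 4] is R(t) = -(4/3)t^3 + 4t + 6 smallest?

4

R'(t) = -4t^2 + 4, which vanishes at t = -1 and t = 1.
Compare values at every candidate in [-2, 4]: R(-2) = 26/3; R(-1) = 10/3; R(1) = 26/3; R(4) = -190/3.
Hence the absolute minimum is -190/3 at t = 4.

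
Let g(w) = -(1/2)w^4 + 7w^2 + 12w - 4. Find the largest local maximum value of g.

g'(w) = -2w^3 + 14w + 12. Setting g'(w) = 0 gives w ∈ {-2, -1, 3}.
g''(w) = -6w^2 + 14. g''(-2) = -10 < 0 ⇒ local maximum; g''(-1) = 8 > 0 ⇒ local minimum; g''(3) = -40 < 0 ⇒ local maximum.
Thus g has its largest local maximum at w = 3, with value 109/2.

109/2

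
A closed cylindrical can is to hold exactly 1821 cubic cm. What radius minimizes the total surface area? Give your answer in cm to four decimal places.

6.6177

With radius r and height h, πr²h = 1821 so h = 1821/(πr²), and S(r) = 2πr² + 2πrh = 2πr² + 2·1821/r.
S'(r) = 4πr − 2·1821/r² = 0 ⇒ r³ = 1821/(2π), so r ≈ 6.6177 and h = 2r ≈ 13.2355.
S''(r) = 4π + 4·1821/r³ > 0, so this is the minimum; S ≈ 825.5078.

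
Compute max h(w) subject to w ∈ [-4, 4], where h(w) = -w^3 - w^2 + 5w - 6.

The derivative is -3w^2 - 2w + 5, which vanishes at w = -5/3 and w = 1.
Compare values at every candidate in [-4, 4]: h(-4) = 22,  h(-5/3) = -337/27,  h(1) = -3,  h(4) = -66.
Hence the absolute maximum is 22 at w = -4.

22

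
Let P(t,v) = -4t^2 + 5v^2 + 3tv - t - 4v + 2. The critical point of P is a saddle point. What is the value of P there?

∂P/∂t = -8t + 3v - 1 = 0 and ∂P/∂v = 3t + 10v - 4 = 0, so (t, v) = (2/89, 35/89).
The Hessian has P_{tt} = -8, P_{vv} = 10, P_{tv} = 3, giving D = -89 < 0, so the point is a saddle point.
P(2/89, 35/89) = 107/89.

107/89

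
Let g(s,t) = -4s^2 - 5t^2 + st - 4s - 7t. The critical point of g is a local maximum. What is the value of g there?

∂g/∂s = -8s + t - 4 = 0 and ∂g/∂t = s - 10t - 7 = 0, so (s, t) = (-47/79, -60/79).
The Hessian has g_{ss} = -8, g_{tt} = -10, g_{st} = 1, giving D = 79 > 0 with g_{ss} < 0, so the point is a local maximum.
g(-47/79, -60/79) = 304/79.

304/79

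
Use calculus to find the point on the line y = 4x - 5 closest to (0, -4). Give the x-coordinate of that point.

4/17

Minimize D(x)^2 = (x + 0)^2 + (4x - 1)^2.
d/dx[D^2] = 2(x + 0) + 2·4·(4x - 1) = 0 ⇒ x = 4/17.
Then y = -69/17 and the distance is √(1/17) ≈ 0.2425.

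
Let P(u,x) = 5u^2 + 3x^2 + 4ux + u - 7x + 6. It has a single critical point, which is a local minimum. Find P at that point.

∂P/∂u = 10u + 4x + 1 = 0 and ∂P/∂x = 4u + 6x - 7 = 0, so (u, x) = (-17/22, 37/22).
The Hessian has P_{uu} = 10, P_{xx} = 6, P_{ux} = 4, giving D = 44 > 0 with P_{uu} > 0, so the point is a local minimum.
P(-17/22, 37/22) = -3/11.

-3/11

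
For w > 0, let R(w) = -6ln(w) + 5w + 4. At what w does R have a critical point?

R'(w) = -6/w + 5 = 0 gives w = 6/5.
R''(w) = 6/w², which is positive for w > 0, so this is a local minimum.
R(6/5) = -6·ln(6/5) + 6 + 4 ≈ 8.9061.

6/5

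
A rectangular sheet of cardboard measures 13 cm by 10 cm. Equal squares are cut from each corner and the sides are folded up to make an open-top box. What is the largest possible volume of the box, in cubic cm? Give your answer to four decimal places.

With cut size x, the volume is V(x) = x(13 − 2x)(10 − 2x) for 0 < x < 5.
V'(x) = 12x^2 − 92x + 130. Setting V'(x) = 0 gives x ≈ 1.8684 (the root in (0, 5)).
V''(x) = 24x − 92 is negative there, so this is the maximum; V ≈ 108.3995.

108.3995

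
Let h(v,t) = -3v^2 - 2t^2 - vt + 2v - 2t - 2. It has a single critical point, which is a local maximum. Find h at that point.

-22/23

∂h/∂v = -6v - t + 2 = 0 and ∂h/∂t = -v - 4t - 2 = 0, so (v, t) = (10/23, -14/23).
The Hessian has h_{vv} = -6, h_{tt} = -4, h_{vt} = -1, giving D = 23 > 0 with h_{vv} < 0, so the point is a local maximum.
h(10/23, -14/23) = -22/23.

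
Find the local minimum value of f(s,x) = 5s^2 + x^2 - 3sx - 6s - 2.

∂f/∂s = 10s - 3x - 6 = 0 and ∂f/∂x = -3s + 2x = 0, so (s, x) = (12/11, 18/11).
The Hessian has f_{ss} = 10, f_{xx} = 2, f_{sx} = -3, giving D = 11 > 0 with f_{ss} > 0, so the point is a local minimum.
f(12/11, 18/11) = -58/11.

-58/11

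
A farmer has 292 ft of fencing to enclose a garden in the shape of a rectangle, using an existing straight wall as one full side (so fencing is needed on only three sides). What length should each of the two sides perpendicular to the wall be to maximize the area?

Let the sides perpendicular to the wall have length x and the parallel side y, so 2x + y = 292 and the area is A = xy = x(292 − 2x).
A'(x) = 292 − 4x = 0 gives x = 73, and A''(x) = −4 < 0 confirms a maximum.
Then y = 292 − 2·73 = 146 and A = 10658.

73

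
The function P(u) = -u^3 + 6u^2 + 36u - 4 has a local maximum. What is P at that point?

212

P'(u) = -3u^2 + 12u + 36. Setting P'(u) = 0 gives u ∈ {-2, 6}.
Since P''(u) = -6u + 12, we get P''(-2) = 24 > 0 ⇒ local minimum; P''(6) = -24 < 0 ⇒ local maximum.
The local maximum is P(6) = 212.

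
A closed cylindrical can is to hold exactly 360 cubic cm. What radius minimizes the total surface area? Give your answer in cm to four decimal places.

3.8551

With radius r and height h, πr²h = 360 so h = 360/(πr²), and S(r) = 2πr² + 2πrh = 2πr² + 2·360/r.
S'(r) = 4πr − 2·360/r² = 0 ⇒ r³ = 360/(2π), so r ≈ 3.8551 and h = 2r ≈ 7.7103.
S''(r) = 4π + 4·360/r³ > 0, so this is the minimum; S ≈ 280.1450.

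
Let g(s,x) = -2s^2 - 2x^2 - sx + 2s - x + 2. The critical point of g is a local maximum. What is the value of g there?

14/5

∂g/∂s = -4s - x + 2 = 0 and ∂g/∂x = -s - 4x - 1 = 0, so (s, x) = (3/5, -2/5).
The Hessian has g_{ss} = -4, g_{xx} = -4, g_{sx} = -1, giving D = 15 > 0 with g_{ss} < 0, so the point is a local maximum.
g(3/5, -2/5) = 14/5.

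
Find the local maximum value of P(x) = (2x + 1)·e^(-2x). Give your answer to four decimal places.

1.0000

Differentiating with the product rule gives P'(x) = (-4x)·e^(-2x). Since e^(-2x) > 0, the only critical point is x = 0.
P''(0) has the same sign as -4 < 0, so this is a local maximum.
P(0) = (1)·e^(0) ≈ 1.0000.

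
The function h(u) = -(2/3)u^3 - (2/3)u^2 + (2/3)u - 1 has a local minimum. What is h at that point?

h'(u) = -2u^2 - (4/3)u + 2/3. Setting h'(u) = 0 gives u ∈ {-1, 1/3}.
h''(u) = -4u - 4/3. h''(-1) = 8/3 > 0 ⇒ local minimum; h''(1/3) = -8/3 < 0 ⇒ local maximum.
So the local minimum value is h(-1) = -5/3.

-5/3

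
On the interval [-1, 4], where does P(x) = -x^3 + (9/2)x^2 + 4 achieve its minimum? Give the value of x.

The derivative is -3x^2 + 9x, which vanishes at x = 0 and x = 3.
Evaluating at the critical points and endpoints: P(-1) = 19/2, P(0) = 4, P(3) = 35/2, P(4) = 12.
Hence the absolute minimum is 4 at x = 0.

0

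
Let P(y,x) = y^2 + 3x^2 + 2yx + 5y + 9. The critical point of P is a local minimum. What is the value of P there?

∂P/∂y = 2y + 2x + 5 = 0 and ∂P/∂x = 2y + 6x = 0, so (y, x) = (-15/4, 5/4).
The Hessian has P_{yy} = 2, P_{xx} = 6, P_{yx} = 2, giving D = 8 > 0 with P_{yy} > 0, so the point is a local minimum.
P(-15/4, 5/4) = -3/8.

-3/8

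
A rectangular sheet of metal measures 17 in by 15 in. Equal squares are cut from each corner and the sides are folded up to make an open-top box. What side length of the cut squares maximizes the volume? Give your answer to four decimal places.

With cut size x, the volume is V(x) = x(17 − 2x)(15 − 2x) for 0 < x < 7.5.
V'(x) = 12x^2 − 128x + 255. Setting V'(x) = 0 gives x ≈ 2.6511 (the root in (0, 7.5)).
V''(x) = 24x − 128 is negative there, so this is the maximum; V ≈ 300.7485.

2.6511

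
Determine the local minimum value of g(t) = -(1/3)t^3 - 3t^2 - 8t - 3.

7/3

Critical points: g'(t) = -t^2 - 6t - 8 vanishes at t = -4, -2.
Second-derivative test with g''(t) = -2t - 6: g''(-4) = 2 > 0 ⇒ local minimum; g''(-2) = -2 < 0 ⇒ local maximum.
So the local minimum value is g(-4) = 7/3.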